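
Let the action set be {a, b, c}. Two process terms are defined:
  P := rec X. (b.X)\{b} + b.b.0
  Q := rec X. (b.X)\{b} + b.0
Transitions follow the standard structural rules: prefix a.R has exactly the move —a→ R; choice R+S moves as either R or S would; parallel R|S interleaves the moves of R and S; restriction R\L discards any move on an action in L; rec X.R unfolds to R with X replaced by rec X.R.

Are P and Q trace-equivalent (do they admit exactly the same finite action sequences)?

LTS(P): 3 reachable states
  s0 = rec X. (b.X)\{b} + b.b.0 → =b=> s1
  s1 = b.0 → =b=> s2
  s2 = 0 → (no moves)
LTS(Q): 2 reachable states
  t0 = rec X. (b.X)\{b} + b.0 → =b=> t1
  t1 = 0 → (no moves)
Executing bb from P (initial set {s0}):
  step 1 (b): {s1}
  step 2 (b): {s2}
  ✓ P
Executing bb from Q (initial set {t0}):
  step 1 (b): {t1}
  step 2 (b): no successor for Q

traces(P) ≠ traces(Q) — witness ⟨bb⟩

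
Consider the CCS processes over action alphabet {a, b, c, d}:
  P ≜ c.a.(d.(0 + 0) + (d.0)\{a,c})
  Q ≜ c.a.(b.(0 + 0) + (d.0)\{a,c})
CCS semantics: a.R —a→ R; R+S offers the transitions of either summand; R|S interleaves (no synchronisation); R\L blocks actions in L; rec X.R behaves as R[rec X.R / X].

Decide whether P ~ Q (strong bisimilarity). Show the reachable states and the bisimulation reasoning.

Reachable graph of P (5 states):
  u0 = c.a.(d.(0 + 0) + (d.0)\{a,c}) has moves -c-> u1
  u1 = a.(d.(0 + 0) + (d.0)\{a,c}) has moves -a-> u2
  u2 = d.(0 + 0) + (d.0)\{a,c} has moves -d-> u3, -d-> u4
  u3 = 0 + 0 has moves ·
  u4 = 0\{a,c} has moves ·
Reachable graph of Q (5 states):
  v0 = c.a.(b.(0 + 0) + (d.0)\{a,c}) has moves -c-> v1
  v1 = a.(b.(0 + 0) + (d.0)\{a,c}) has moves -a-> v2
  v2 = b.(0 + 0) + (d.0)\{a,c} has moves -b-> v3, -d-> v4
  v3 = 0 + 0 has moves ·
  v4 = 0\{a,c} has moves ·
Bisimilarity quotient blocks:
  B0 = {u0}
  B1 = {u1}
  B2 = {u2}
  B3 = {u3, u4, v3, v4}
  B4 = {v0}
  B5 = {v1}
  B6 = {v2}
u0 ∈ B0, v0 ∈ B4 → different blocks

not bisimilar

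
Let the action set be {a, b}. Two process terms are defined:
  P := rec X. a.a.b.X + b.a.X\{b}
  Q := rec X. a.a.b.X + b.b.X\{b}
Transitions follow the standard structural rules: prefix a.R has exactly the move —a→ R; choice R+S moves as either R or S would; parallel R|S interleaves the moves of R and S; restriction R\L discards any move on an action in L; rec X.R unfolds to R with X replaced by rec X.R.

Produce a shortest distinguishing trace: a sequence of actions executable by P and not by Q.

ba

LTS(P): 7 reachable states
  s0 = rec X. a.a.b.X + b.a.X\{b} has moves --a--▸ s1, --b--▸ s2
  s1 = a.b.(rec X. a.a.b.X + b.a.X\{b}) has moves --a--▸ s3
  s2 = a.(rec X. a.a.b.X + b.a.X\{b})\{b} has moves --a--▸ s4
  s3 = b.(rec X. a.a.b.X + b.a.X\{b}) has moves --b--▸ s0
  s4 = (rec X. a.a.b.X + b.a.X\{b})\{b} has moves --a--▸ s5
  s5 = (a.b.(rec X. a.a.b.X + b.a.X\{b}))\{b} has moves --a--▸ s6
  s6 = (b.(rec X. a.a.b.X + b.a.X\{b}))\{b} has moves ∅
LTS(Q): 7 reachable states
  t0 = rec X. a.a.b.X + b.b.X\{b} has moves --a--▸ t1, --b--▸ t2
  t1 = a.b.(rec X. a.a.b.X + b.b.X\{b}) has moves --a--▸ t3
  t2 = b.(rec X. a.a.b.X + b.b.X\{b})\{b} has moves --b--▸ t4
  t3 = b.(rec X. a.a.b.X + b.b.X\{b}) has moves --b--▸ t0
  t4 = (rec X. a.a.b.X + b.b.X\{b})\{b} has moves --a--▸ t5
  t5 = (a.b.(rec X. a.a.b.X + b.b.X\{b}))\{b} has moves --a--▸ t6
  t6 = (b.(rec X. a.a.b.X + b.b.X\{b}))\{b} has moves ∅
Executing ba from P (initial set {s0}):
  [1] b ⇒ {s2}
  [2] a ⇒ {s4}
  P completes σ.
Executing ba from Q (initial set {t0}):
  [1] b ⇒ {t2}
  [2] a ⇒ no successor for Q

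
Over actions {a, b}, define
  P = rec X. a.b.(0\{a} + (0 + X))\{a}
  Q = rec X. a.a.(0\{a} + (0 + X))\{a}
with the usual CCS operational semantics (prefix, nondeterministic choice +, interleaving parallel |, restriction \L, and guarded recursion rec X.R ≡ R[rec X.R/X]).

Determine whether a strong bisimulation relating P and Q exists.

Reachable graph of P (3 states):
  p0 = rec X. a.b.(0\{a} + (0 + X))\{a} ⊢ --a--▸ p1
  p1 = b.(0\{a} + (0 + (rec X. a.b.(0\{a} + (0 + X))\{a})))\{a} ⊢ --b--▸ p2
  p2 = (0\{a} + (0 + (rec X. a.b.(0\{a} + (0 + X))\{a})))\{a} ⊢ ∅
Reachable graph of Q (3 states):
  q0 = rec X. a.a.(0\{a} + (0 + X))\{a} ⊢ --a--▸ q1
  q1 = a.(0\{a} + (0 + (rec X. a.a.(0\{a} + (0 + X))\{a})))\{a} ⊢ --a--▸ q2
  q2 = (0\{a} + (0 + (rec X. a.a.(0\{a} + (0 + X))\{a})))\{a} ⊢ ∅
Coarsest stable partition (strong bisimilarity classes):
  B0 = {p0}
  B1 = {p1}
  B2 = {p2, q2}
  B3 = {q0}
  B4 = {q1}
p0 ∈ B0, q0 ∈ B3 → different blocks

NO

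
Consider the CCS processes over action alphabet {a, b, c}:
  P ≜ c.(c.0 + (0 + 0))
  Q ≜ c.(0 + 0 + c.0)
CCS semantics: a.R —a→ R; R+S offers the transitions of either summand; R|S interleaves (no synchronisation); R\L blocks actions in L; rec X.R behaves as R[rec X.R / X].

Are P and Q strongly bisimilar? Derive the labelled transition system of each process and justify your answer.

bisimilar

Reachable graph of P (3 states):
  m0 = c.(c.0 + (0 + 0)) → =c=> m1
  m1 = c.0 + (0 + 0) → =c=> m2
  m2 = 0 → (no moves)
Reachable graph of Q (3 states):
  n0 = c.(0 + 0 + c.0) → =c=> n1
  n1 = 0 + 0 + c.0 → =c=> n2
  n2 = 0 → (no moves)
Bisimilarity quotient blocks:
  B0 = {m0, n0}
  B1 = {m1, n1}
  B2 = {m2, n2}
m0 ∈ B0, n0 ∈ B0 → same block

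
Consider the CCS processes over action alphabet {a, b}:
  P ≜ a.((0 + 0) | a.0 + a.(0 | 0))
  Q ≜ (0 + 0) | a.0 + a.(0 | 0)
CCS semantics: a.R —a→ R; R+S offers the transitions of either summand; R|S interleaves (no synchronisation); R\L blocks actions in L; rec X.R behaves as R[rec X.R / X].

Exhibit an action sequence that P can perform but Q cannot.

P's transition system — 4 states:
  p0 = a.((0 + 0) | a.0 + a.(0 | 0)) | =a=> p1
  p1 = (0 + 0) | a.0 + a.(0 | 0) | =a=> p2, =a=> p3
  p2 = (0 + 0) | 0 | ·
  p3 = 0 | 0 | ·
Q's transition system — 3 states:
  q0 = (0 + 0) | a.0 + a.(0 | 0) | =a=> q1, =a=> q2
  q1 = (0 + 0) | 0 | ·
  q2 = 0 | 0 | ·
Trace ⟨aa⟩ through P, begin at {p0}:
  step 1 (a): {p1}
  step 2 (a): {p2, p3}
  ✓ P
Trace ⟨aa⟩ through Q, begin at {q0}:
  step 1 (a): {q1, q2}
  step 2 (a): ∅  — Q cannot continue

aa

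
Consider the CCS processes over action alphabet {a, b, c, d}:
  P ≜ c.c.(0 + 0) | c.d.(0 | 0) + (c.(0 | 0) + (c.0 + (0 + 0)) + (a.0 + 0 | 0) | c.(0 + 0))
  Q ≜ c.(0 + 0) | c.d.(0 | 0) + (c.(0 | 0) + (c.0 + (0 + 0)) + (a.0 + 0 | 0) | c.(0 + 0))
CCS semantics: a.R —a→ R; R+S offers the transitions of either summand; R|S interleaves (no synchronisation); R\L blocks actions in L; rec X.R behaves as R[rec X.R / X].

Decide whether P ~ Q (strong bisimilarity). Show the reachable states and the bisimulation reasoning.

Reachable graph of P (14 states):
  s0 = c.c.(0 + 0) | c.d.(0 | 0) + (c.(0 | 0) + (c.0 + (0 + 0)) + (a.0 + 0 | 0) | c.(0 + 0)) :: =a=> s1, =c=> s2, =c=> s3, =c=> s4, =c=> s5, =c=> s6
  s1 = 0 | c.(0 + 0) :: =c=> s7
  s2 = (a.0 + 0 | 0) | (0 + 0) :: =a=> s7
  s3 = 0 :: (no moves)
  s4 = 0 | 0 :: (no moves)
  s5 = c.(0 + 0) | c.d.(0 | 0) :: =c=> s8, =c=> s9
  s6 = c.c.(0 + 0) | d.(0 | 0) :: =c=> s9, =d=> s10
  s7 = 0 | (0 + 0) :: (no moves)
  s8 = (0 + 0) | c.d.(0 | 0) :: =c=> s11
  s9 = c.(0 + 0) | d.(0 | 0) :: =c=> s11, =d=> s12
  s10 = c.c.(0 + 0) | (0 | 0) :: =c=> s12
  s11 = (0 + 0) | d.(0 | 0) :: =d=> s13
  s12 = c.(0 + 0) | (0 | 0) :: =c=> s13
  s13 = (0 + 0) | (0 | 0) :: (no moves)
Reachable graph of Q (11 states):
  t0 = c.(0 + 0) | c.d.(0 | 0) + (c.(0 | 0) + (c.0 + (0 + 0)) + (a.0 + 0 | 0) | c.(0 + 0)) :: =a=> t1, =c=> t2, =c=> t3, =c=> t4, =c=> t5, =c=> t6
  t1 = 0 | c.(0 + 0) :: =c=> t7
  t2 = (0 + 0) | c.d.(0 | 0) :: =c=> t8
  t3 = (a.0 + 0 | 0) | (0 + 0) :: =a=> t7
  t4 = 0 :: (no moves)
  t5 = 0 | 0 :: (no moves)
  t6 = c.(0 + 0) | d.(0 | 0) :: =c=> t8, =d=> t9
  t7 = 0 | (0 + 0) :: (no moves)
  t8 = (0 + 0) | d.(0 | 0) :: =d=> t10
  t9 = c.(0 + 0) | (0 | 0) :: =c=> t10
  t10 = (0 + 0) | (0 | 0) :: (no moves)
Coarsest stable partition (strong bisimilarity classes):
  B0 = {s0}
  B1 = {s2, t3}
  B2 = {s13, s3, s4, s7, t10, t4, t5, t7}
  B3 = {s1, s12, t1, t9}
  B4 = {s6}
  B5 = {s9, t6}
  B6 = {s11, t8}
  B7 = {s10}
  B8 = {s5}
  B9 = {s8, t2}
  B10 = {t0}
s0 ∈ B0, t0 ∈ B10 → different blocks

NO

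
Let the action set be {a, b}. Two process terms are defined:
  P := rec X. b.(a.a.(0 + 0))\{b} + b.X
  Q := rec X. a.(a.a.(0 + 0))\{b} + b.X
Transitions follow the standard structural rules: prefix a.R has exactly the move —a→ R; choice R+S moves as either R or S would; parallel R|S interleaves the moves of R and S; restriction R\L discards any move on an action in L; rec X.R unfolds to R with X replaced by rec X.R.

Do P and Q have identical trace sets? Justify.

traces(P) ≠ traces(Q) — witness ⟨a⟩

Reachable graph of P (4 states):
  u0 = rec X. b.(a.a.(0 + 0))\{b} + b.X | =b=> u0, =b=> u1
  u1 = (a.a.(0 + 0))\{b} | =a=> u2
  u2 = (a.(0 + 0))\{b} | =a=> u3
  u3 = (0 + 0)\{b} | ·
Reachable graph of Q (4 states):
  v0 = rec X. a.(a.a.(0 + 0))\{b} + b.X | =a=> v1, =b=> v0
  v1 = (a.a.(0 + 0))\{b} | =a=> v2
  v2 = (a.(0 + 0))\{b} | =a=> v3
  v3 = (0 + 0)\{b} | ·
Executing a from Q (initial set {v0}):
  step 1 (a): {v1}
  — Q admits the full trace.
Executing a from P (initial set {u0}):
  step 1 (a): ∅  — P cannot continue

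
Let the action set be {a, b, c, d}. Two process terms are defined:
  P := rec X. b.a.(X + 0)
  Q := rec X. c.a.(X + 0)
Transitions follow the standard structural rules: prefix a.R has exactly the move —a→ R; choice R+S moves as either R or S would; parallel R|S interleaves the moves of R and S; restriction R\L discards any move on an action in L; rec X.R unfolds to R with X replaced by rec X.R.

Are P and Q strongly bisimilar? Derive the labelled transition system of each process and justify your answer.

Reachable graph of P (3 states):
  u0 = rec X. b.a.(X + 0) has moves -b-> u1
  u1 = a.((rec X. b.a.(X + 0)) + 0) has moves -a-> u2
  u2 = (rec X. b.a.(X + 0)) + 0 has moves -b-> u1
Reachable graph of Q (3 states):
  v0 = rec X. c.a.(X + 0) has moves -c-> v1
  v1 = a.((rec X. c.a.(X + 0)) + 0) has moves -a-> v2
  v2 = (rec X. c.a.(X + 0)) + 0 has moves -c-> v1
Coarsest stable partition (strong bisimilarity classes):
  B0 = {u0, u2}
  B1 = {u1}
  B2 = {v0, v2}
  B3 = {v1}
u0 ∈ B0, v0 ∈ B2 → different blocks

not bisimilar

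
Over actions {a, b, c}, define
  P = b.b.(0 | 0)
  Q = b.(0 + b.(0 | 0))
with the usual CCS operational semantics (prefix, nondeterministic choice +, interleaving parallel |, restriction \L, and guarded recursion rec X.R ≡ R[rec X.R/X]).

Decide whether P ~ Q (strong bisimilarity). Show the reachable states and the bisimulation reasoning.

Reachable graph of P (3 states):
  s0 = b.b.(0 | 0) ⊢ ··b··> s1
  s1 = b.(0 | 0) ⊢ ··b··> s2
  s2 = 0 | 0 ⊢ ·
Reachable graph of Q (3 states):
  t0 = b.(0 + b.(0 | 0)) ⊢ ··b··> t1
  t1 = 0 + b.(0 | 0) ⊢ ··b··> t2
  t2 = 0 | 0 ⊢ ·
Coarsest stable partition (strong bisimilarity classes):
  B0 = {s0, t0}
  B1 = {s1, t1}
  B2 = {s2, t2}
s0 ∈ B0, t0 ∈ B0 → same block

P ~ Q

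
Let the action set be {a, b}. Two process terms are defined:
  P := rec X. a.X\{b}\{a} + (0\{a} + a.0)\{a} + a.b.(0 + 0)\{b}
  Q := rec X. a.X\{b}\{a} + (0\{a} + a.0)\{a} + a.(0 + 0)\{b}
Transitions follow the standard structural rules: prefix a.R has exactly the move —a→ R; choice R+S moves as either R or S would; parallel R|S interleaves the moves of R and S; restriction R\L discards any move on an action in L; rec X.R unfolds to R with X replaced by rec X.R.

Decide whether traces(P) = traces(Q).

traces(P) ≠ traces(Q) — witness ⟨ab⟩

P's transition system — 4 states:
  m0 = rec X. a.X\{b}\{a} + (0\{a} + a.0)\{a} + a.b.(0 + 0)\{b} → -a-> m1, -a-> m2
  m1 = (rec X. a.X\{b}\{a} + (0\{a} + a.0)\{a} + a.b.(0 + 0)\{b})\{b}\{a} → ·
  m2 = b.(0 + 0)\{b} → -b-> m3
  m3 = (0 + 0)\{b} → ·
Q's transition system — 3 states:
  n0 = rec X. a.X\{b}\{a} + (0\{a} + a.0)\{a} + a.(0 + 0)\{b} → -a-> n1, -a-> n2
  n1 = (0 + 0)\{b} → ·
  n2 = (rec X. a.X\{b}\{a} + (0\{a} + a.0)\{a} + a.(0 + 0)\{b})\{b}\{a} → ·
Run σ = ⟨ab⟩ on P: start {m0}
  [1] a ⇒ {m1, m2}
  [2] b ⇒ {m3}
  — P admits the full trace.
Run σ = ⟨ab⟩ on Q: start {n0}
  [1] a ⇒ {n1, n2}
  [2] b ⇒ ∅  — Q cannot continue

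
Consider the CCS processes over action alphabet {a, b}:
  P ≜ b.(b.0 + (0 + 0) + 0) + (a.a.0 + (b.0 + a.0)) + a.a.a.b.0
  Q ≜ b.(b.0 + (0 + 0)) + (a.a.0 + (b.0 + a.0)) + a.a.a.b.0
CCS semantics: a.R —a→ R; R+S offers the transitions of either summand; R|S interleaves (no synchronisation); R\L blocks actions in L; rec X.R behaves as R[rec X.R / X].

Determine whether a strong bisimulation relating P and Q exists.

bisimilar

LTS(P): 7 reachable states
  m0 = b.(b.0 + (0 + 0) + 0) + (a.a.0 + (b.0 + a.0)) + a.a.a.b.0 :: --a--▸ m1, --a--▸ m2, --a--▸ m3, --b--▸ m1, --b--▸ m4
  m1 = 0 :: ∅
  m2 = a.0 :: --a--▸ m1
  m3 = a.a.b.0 :: --a--▸ m5
  m4 = b.0 + (0 + 0) + 0 :: --b--▸ m1
  m5 = a.b.0 :: --a--▸ m6
  m6 = b.0 :: --b--▸ m1
LTS(Q): 7 reachable states
  n0 = b.(b.0 + (0 + 0)) + (a.a.0 + (b.0 + a.0)) + a.a.a.b.0 :: --a--▸ n1, --a--▸ n2, --a--▸ n3, --b--▸ n1, --b--▸ n4
  n1 = 0 :: ∅
  n2 = a.0 :: --a--▸ n1
  n3 = a.a.b.0 :: --a--▸ n5
  n4 = b.0 + (0 + 0) :: --b--▸ n1
  n5 = a.b.0 :: --a--▸ n6
  n6 = b.0 :: --b--▸ n1
Coarsest stable partition (strong bisimilarity classes):
  B0 = {m0, n0}
  B1 = {m1, n1}
  B2 = {m3, n3}
  B3 = {m5, n5}
  B4 = {m4, m6, n4, n6}
  B5 = {m2, n2}
m0 ∈ B0, n0 ∈ B0 → same block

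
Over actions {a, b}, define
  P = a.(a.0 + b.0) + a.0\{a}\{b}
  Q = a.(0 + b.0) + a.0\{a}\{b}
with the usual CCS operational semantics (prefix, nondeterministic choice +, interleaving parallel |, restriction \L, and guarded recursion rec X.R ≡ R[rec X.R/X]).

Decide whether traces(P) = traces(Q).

traces(P) ≠ traces(Q) — witness ⟨aa⟩

LTS(P): 4 reachable states
  m0 = a.(a.0 + b.0) + a.0\{a}\{b} ⊢ --a--▸ m1, --a--▸ m2
  m1 = 0\{a}\{b} ⊢ ·
  m2 = a.0 + b.0 ⊢ --a--▸ m3, --b--▸ m3
  m3 = 0 ⊢ ·
LTS(Q): 4 reachable states
  n0 = a.(0 + b.0) + a.0\{a}\{b} ⊢ --a--▸ n1, --a--▸ n2
  n1 = 0 + b.0 ⊢ --b--▸ n3
  n2 = 0\{a}\{b} ⊢ ·
  n3 = 0 ⊢ ·
Run σ = ⟨aa⟩ on P: start {m0}
  step 1 (a): {m1, m2}
  step 2 (a): {m3}
  — P admits the full trace.
Run σ = ⟨aa⟩ on Q: start {n0}
  step 1 (a): {n1, n2}
  step 2 (a): ∅ (Q stuck)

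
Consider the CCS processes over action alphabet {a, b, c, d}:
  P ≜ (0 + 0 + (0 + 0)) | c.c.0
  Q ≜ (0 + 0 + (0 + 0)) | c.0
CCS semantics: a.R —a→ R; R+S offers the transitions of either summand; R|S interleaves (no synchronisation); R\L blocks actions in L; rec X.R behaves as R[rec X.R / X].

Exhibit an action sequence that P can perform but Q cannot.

P's transition system — 3 states:
  s0 = (0 + 0 + (0 + 0)) | c.c.0 → -c-> s1
  s1 = (0 + 0 + (0 + 0)) | c.0 → -c-> s2
  s2 = (0 + 0 + (0 + 0)) | 0 → (no moves)
Q's transition system — 2 states:
  t0 = (0 + 0 + (0 + 0)) | c.0 → -c-> t1
  t1 = (0 + 0 + (0 + 0)) | 0 → (no moves)
Executing cc from P (initial set {s0}):
  step 1 (c): {s1}
  step 2 (c): {s2}
  — P admits the full trace.
Executing cc from Q (initial set {t0}):
  step 1 (c): {t1}
  step 2 (c): ∅  — Q cannot continue

cc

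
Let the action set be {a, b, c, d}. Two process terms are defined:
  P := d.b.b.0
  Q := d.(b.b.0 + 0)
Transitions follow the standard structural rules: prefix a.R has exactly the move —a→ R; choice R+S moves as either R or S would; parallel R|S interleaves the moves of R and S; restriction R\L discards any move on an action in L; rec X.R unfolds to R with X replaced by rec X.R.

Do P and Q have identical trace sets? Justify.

trace-equivalent

P's transition system — 4 states:
  u0 = d.b.b.0 → —d→ u1
  u1 = b.b.0 → —b→ u2
  u2 = b.0 → —b→ u3
  u3 = 0 → ·
Q's transition system — 4 states:
  v0 = d.(b.b.0 + 0) → —d→ v1
  v1 = b.b.0 + 0 → —b→ v2
  v2 = b.0 → —b→ v3
  v3 = 0 → ·
Partition-refinement fixed point:
  B0 = {u0, v0}
  B1 = {u1, v1}
  B2 = {u2, v2}
  B3 = {u3, v3}
u0 ∈ B0, v0 ∈ B0 → same block
Bisimilar ⇒ trace-equivalent.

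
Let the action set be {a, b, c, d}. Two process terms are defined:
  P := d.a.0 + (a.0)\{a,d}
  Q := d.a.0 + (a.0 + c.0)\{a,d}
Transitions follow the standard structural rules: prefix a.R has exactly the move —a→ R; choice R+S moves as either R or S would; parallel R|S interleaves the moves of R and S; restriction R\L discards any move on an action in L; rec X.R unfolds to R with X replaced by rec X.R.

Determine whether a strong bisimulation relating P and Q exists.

NO

P's transition system — 3 states:
  m0 = d.a.0 + (a.0)\{a,d} :: =d=> m1
  m1 = a.0 :: =a=> m2
  m2 = 0 :: ·
Q's transition system — 4 states:
  n0 = d.a.0 + (a.0 + c.0)\{a,d} :: =c=> n1, =d=> n2
  n1 = 0\{a,d} :: ·
  n2 = a.0 :: =a=> n3
  n3 = 0 :: ·
Bisimilarity quotient blocks:
  B0 = {m0}
  B1 = {m1, n2}
  B2 = {m2, n1, n3}
  B3 = {n0}
m0 ∈ B0, n0 ∈ B3 → different blocks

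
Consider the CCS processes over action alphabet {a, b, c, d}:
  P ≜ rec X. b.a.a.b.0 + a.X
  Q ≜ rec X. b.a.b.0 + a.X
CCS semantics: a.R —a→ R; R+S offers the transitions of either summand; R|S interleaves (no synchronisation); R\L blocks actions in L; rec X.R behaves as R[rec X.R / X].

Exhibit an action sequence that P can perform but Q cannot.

baa

LTS(P): 5 reachable states
  s0 = rec X. b.a.a.b.0 + a.X → -a-> s0, -b-> s1
  s1 = a.a.b.0 → -a-> s2
  s2 = a.b.0 → -a-> s3
  s3 = b.0 → -b-> s4
  s4 = 0 → ·
LTS(Q): 4 reachable states
  t0 = rec X. b.a.b.0 + a.X → -a-> t0, -b-> t1
  t1 = a.b.0 → -a-> t2
  t2 = b.0 → -b-> t3
  t3 = 0 → ·
Executing baa from P (initial set {s0}):
  step 1 (b): {s1}
  step 2 (a): {s2}
  step 3 (a): {s3}
  — P admits the full trace.
Executing baa from Q (initial set {t0}):
  step 1 (b): {t1}
  step 2 (a): {t2}
  step 3 (a): ∅  — Q cannot continue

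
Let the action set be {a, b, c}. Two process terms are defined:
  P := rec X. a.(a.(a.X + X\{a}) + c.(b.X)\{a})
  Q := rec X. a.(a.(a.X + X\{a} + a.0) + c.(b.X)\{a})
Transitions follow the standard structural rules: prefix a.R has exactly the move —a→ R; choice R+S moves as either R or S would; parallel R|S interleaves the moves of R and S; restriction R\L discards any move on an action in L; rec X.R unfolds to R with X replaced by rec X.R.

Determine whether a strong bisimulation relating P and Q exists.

not bisimilar

P's transition system — 5 states:
  p0 = rec X. a.(a.(a.X + X\{a}) + c.(b.X)\{a}) → —a→ p1
  p1 = a.(a.(rec X. a.(a.(a.X + X\{a}) + c.(b.X)\{a})) + (rec X. a.(a.(a.X + X\{a}) + c.(b.X)\{a}))\{a}) + c.(b.(rec X. a.(a.(a.X + X\{a}) + c.(b.X)\{a})))\{a} → —a→ p2, —c→ p3
  p2 = a.(rec X. a.(a.(a.X + X\{a}) + c.(b.X)\{a})) + (rec X. a.(a.(a.X + X\{a}) + c.(b.X)\{a}))\{a} → —a→ p0
  p3 = (b.(rec X. a.(a.(a.X + X\{a}) + c.(b.X)\{a})))\{a} → —b→ p4
  p4 = (rec X. a.(a.(a.X + X\{a}) + c.(b.X)\{a}))\{a} → (no moves)
Q's transition system — 6 states:
  q0 = rec X. a.(a.(a.X + X\{a} + a.0) + c.(b.X)\{a}) → —a→ q1
  q1 = a.(a.(rec X. a.(a.(a.X + X\{a} + a.0) + c.(b.X)\{a})) + (rec X. a.(a.(a.X + X\{a} + a.0) + c.(b.X)\{a}))\{a} + a.0) + c.(b.(rec X. a.(a.(a.X + X\{a} + a.0) + c.(b.X)\{a})))\{a} → —a→ q2, —c→ q3
  q2 = a.(rec X. a.(a.(a.X + X\{a} + a.0) + c.(b.X)\{a})) + (rec X. a.(a.(a.X + X\{a} + a.0) + c.(b.X)\{a}))\{a} + a.0 → —a→ q0, —a→ q4
  q3 = (b.(rec X. a.(a.(a.X + X\{a} + a.0) + c.(b.X)\{a})))\{a} → —b→ q5
  q4 = 0 → (no moves)
  q5 = (rec X. a.(a.(a.X + X\{a} + a.0) + c.(b.X)\{a}))\{a} → (no moves)
Coarsest stable partition (strong bisimilarity classes):
  B0 = {p0}
  B1 = {p1}
  B2 = {p3, q3}
  B3 = {p4, q4, q5}
  B4 = {p2}
  B5 = {q0}
  B6 = {q1}
  B7 = {q2}
p0 ∈ B0, q0 ∈ B5 → different blocks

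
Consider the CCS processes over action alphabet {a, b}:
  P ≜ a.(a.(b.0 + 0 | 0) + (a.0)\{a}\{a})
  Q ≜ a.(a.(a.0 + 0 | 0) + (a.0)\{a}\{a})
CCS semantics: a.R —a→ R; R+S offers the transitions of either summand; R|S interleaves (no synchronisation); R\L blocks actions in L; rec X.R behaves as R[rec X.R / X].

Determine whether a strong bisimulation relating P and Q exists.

P ≁ Q

LTS(P): 4 reachable states
  u0 = a.(a.(b.0 + 0 | 0) + (a.0)\{a}\{a}) :: =a=> u1
  u1 = a.(b.0 + 0 | 0) + (a.0)\{a}\{a} :: =a=> u2
  u2 = b.0 + 0 | 0 :: =b=> u3
  u3 = 0 :: ·
LTS(Q): 4 reachable states
  v0 = a.(a.(a.0 + 0 | 0) + (a.0)\{a}\{a}) :: =a=> v1
  v1 = a.(a.0 + 0 | 0) + (a.0)\{a}\{a} :: =a=> v2
  v2 = a.0 + 0 | 0 :: =a=> v3
  v3 = 0 :: ·
Coarsest stable partition (strong bisimilarity classes):
  B0 = {u0}
  B1 = {u1}
  B2 = {u2}
  B3 = {u3, v3}
  B4 = {v0}
  B5 = {v1}
  B6 = {v2}
u0 ∈ B0, v0 ∈ B4 → different blocks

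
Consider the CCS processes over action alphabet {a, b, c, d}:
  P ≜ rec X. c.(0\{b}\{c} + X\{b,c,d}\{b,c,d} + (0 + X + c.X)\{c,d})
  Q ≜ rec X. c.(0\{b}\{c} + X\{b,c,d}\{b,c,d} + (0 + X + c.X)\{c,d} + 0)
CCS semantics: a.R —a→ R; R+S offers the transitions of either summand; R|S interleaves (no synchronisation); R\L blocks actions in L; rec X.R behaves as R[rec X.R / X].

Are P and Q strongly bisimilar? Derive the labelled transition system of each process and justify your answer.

LTS(P): 2 reachable states
  s0 = rec X. c.(0\{b}\{c} + X\{b,c,d}\{b,c,d} + (0 + X + c.X)\{c,d}) → -c-> s1
  s1 = 0\{b}\{c} + (rec X. c.(0\{b}\{c} + X\{b,c,d}\{b,c,d} + (0 + X + c.X)\{c,d}))\{b,c,d}\{b,c,d} + (0 + (rec X. c.(0\{b}\{c} + X\{b,c,d}\{b,c,d} + (0 + X + c.X)\{c,d})) + c.(rec X. c.(0\{b}\{c} + X\{b,c,d}\{b,c,d} + (0 + X + c.X)\{c,d})))\{c,d} → ∅
LTS(Q): 2 reachable states
  t0 = rec X. c.(0\{b}\{c} + X\{b,c,d}\{b,c,d} + (0 + X + c.X)\{c,d} + 0) → -c-> t1
  t1 = 0\{b}\{c} + (rec X. c.(0\{b}\{c} + X\{b,c,d}\{b,c,d} + (0 + X + c.X)\{c,d} + 0))\{b,c,d}\{b,c,d} + (0 + (rec X. c.(0\{b}\{c} + X\{b,c,d}\{b,c,d} + (0 + X + c.X)\{c,d} + 0)) + c.(rec X. c.(0\{b}\{c} + X\{b,c,d}\{b,c,d} + (0 + X + c.X)\{c,d} + 0)))\{c,d} + 0 → ∅
Coarsest stable partition (strong bisimilarity classes):
  B0 = {s0, t0}
  B1 = {s1, t1}
s0 ∈ B0, t0 ∈ B0 → same block

YES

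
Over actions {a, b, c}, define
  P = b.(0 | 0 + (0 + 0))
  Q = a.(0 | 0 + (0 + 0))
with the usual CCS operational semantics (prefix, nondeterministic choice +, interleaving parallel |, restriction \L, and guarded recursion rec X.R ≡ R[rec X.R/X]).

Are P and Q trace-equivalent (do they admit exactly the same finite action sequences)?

traces(P) ≠ traces(Q) — witness ⟨b⟩

LTS(P): 2 reachable states
  u0 = b.(0 | 0 + (0 + 0)) has moves =b=> u1
  u1 = 0 | 0 + (0 + 0) has moves (no moves)
LTS(Q): 2 reachable states
  v0 = a.(0 | 0 + (0 + 0)) has moves =a=> v1
  v1 = 0 | 0 + (0 + 0) has moves (no moves)
Run σ = ⟨b⟩ on P: start {u0}
  step 1 (b): {u1}
  ✓ P
Run σ = ⟨b⟩ on Q: start {v0}
  step 1 (b): ∅  — Q cannot continue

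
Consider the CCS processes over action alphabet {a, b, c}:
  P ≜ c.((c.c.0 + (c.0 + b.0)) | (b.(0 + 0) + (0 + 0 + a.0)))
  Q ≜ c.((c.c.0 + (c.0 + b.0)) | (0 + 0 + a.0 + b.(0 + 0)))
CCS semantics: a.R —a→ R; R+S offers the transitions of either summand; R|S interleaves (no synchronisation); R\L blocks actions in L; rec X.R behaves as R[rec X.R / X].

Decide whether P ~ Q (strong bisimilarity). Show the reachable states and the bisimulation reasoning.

LTS(P): 10 reachable states
  p0 = c.((c.c.0 + (c.0 + b.0)) | (b.(0 + 0) + (0 + 0 + a.0))) | ··c··> p1
  p1 = (c.c.0 + (c.0 + b.0)) | (b.(0 + 0) + (0 + 0 + a.0)) | ··a··> p2, ··b··> p3, ··b··> p4, ··c··> p4, ··c··> p5
  p2 = (c.c.0 + (c.0 + b.0)) | 0 | ··b··> p6, ··c··> p6, ··c··> p7
  p3 = (c.c.0 + (c.0 + b.0)) | (0 + 0) | ··b··> p8, ··c··> p8, ··c··> p9
  p4 = 0 | (b.(0 + 0) + (0 + 0 + a.0)) | ··a··> p6, ··b··> p8
  p5 = c.0 | (b.(0 + 0) + (0 + 0 + a.0)) | ··a··> p7, ··b··> p9, ··c··> p4
  p6 = 0 | 0 | ∅
  p7 = c.0 | 0 | ··c··> p6
  p8 = 0 | (0 + 0) | ∅
  p9 = c.0 | (0 + 0) | ··c··> p8
LTS(Q): 10 reachable states
  q0 = c.((c.c.0 + (c.0 + b.0)) | (0 + 0 + a.0 + b.(0 + 0))) | ··c··> q1
  q1 = (c.c.0 + (c.0 + b.0)) | (0 + 0 + a.0 + b.(0 + 0)) | ··a··> q2, ··b··> q3, ··b··> q4, ··c··> q4, ··c··> q5
  q2 = (c.c.0 + (c.0 + b.0)) | 0 | ··b··> q6, ··c··> q6, ··c··> q7
  q3 = (c.c.0 + (c.0 + b.0)) | (0 + 0) | ··b··> q8, ··c··> q8, ··c··> q9
  q4 = 0 | (0 + 0 + a.0 + b.(0 + 0)) | ··a··> q6, ··b··> q8
  q5 = c.0 | (0 + 0 + a.0 + b.(0 + 0)) | ··a··> q7, ··b··> q9, ··c··> q4
  q6 = 0 | 0 | ∅
  q7 = c.0 | 0 | ··c··> q6
  q8 = 0 | (0 + 0) | ∅
  q9 = c.0 | (0 + 0) | ··c··> q8
Coarsest stable partition (strong bisimilarity classes):
  B0 = {p0, q0}
  B1 = {p1, q1}
  B2 = {p4, q4}
  B3 = {p6, p8, q6, q8}
  B4 = {p2, p3, q2, q3}
  B5 = {p7, p9, q7, q9}
  B6 = {p5, q5}
p0 ∈ B0, q0 ∈ B0 → same block

P ~ Q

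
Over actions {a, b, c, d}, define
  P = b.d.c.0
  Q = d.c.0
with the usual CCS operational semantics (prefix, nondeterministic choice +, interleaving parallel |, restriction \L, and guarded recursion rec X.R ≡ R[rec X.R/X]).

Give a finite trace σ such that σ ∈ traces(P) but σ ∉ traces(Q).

Reachable graph of P (4 states):
  s0 = b.d.c.0 :: --b--▸ s1
  s1 = d.c.0 :: --d--▸ s2
  s2 = c.0 :: --c--▸ s3
  s3 = 0 :: ·
Reachable graph of Q (3 states):
  t0 = d.c.0 :: --d--▸ t1
  t1 = c.0 :: --c--▸ t2
  t2 = 0 :: ·
Trace ⟨b⟩ through P, begin at {s0}:
  step 1 (b): {s1}
  ✓ P
Trace ⟨b⟩ through Q, begin at {t0}:
  step 1 (b): no successor for Q

b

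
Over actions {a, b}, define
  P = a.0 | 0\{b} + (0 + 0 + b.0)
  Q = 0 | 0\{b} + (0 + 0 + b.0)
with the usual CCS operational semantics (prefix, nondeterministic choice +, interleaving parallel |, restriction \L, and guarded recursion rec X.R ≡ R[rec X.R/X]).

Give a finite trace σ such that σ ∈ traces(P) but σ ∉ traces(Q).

Reachable graph of P (3 states):
  s0 = a.0 | 0\{b} + (0 + 0 + b.0) ⊢ =a=> s1, =b=> s2
  s1 = 0 | 0\{b} ⊢ ·
  s2 = 0 ⊢ ·
Reachable graph of Q (2 states):
  t0 = 0 | 0\{b} + (0 + 0 + b.0) ⊢ =b=> t1
  t1 = 0 ⊢ ·
Executing a from P (initial set {s0}):
  [1] a ⇒ {s1}
  ✓ P
Executing a from Q (initial set {t0}):
  [1] a ⇒ ∅  — Q cannot continue

a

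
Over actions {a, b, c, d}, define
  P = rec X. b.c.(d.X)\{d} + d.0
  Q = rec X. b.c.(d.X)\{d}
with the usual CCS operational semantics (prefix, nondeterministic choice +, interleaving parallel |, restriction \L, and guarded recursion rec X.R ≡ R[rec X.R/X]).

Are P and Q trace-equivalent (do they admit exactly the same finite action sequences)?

P's transition system — 4 states:
  p0 = rec X. b.c.(d.X)\{d} + d.0 | —b→ p1, —d→ p2
  p1 = c.(d.(rec X. b.c.(d.X)\{d} + d.0))\{d} | —c→ p3
  p2 = 0 | deadlocked
  p3 = (d.(rec X. b.c.(d.X)\{d} + d.0))\{d} | deadlocked
Q's transition system — 3 states:
  q0 = rec X. b.c.(d.X)\{d} | —b→ q1
  q1 = c.(d.(rec X. b.c.(d.X)\{d}))\{d} | —c→ q2
  q2 = (d.(rec X. b.c.(d.X)\{d}))\{d} | deadlocked
Executing d from P (initial set {p0}):
  after d @ step 1: {p2}
  ✓ P
Executing d from Q (initial set {q0}):
  after d @ step 1: no successor for Q

traces(P) ≠ traces(Q) — witness ⟨d⟩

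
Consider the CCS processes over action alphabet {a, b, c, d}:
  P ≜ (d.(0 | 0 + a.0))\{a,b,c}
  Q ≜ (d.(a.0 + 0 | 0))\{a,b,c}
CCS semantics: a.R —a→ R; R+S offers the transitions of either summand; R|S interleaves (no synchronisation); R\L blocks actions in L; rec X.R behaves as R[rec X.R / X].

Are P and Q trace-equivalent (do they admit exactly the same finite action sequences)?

traces(P) = traces(Q)

P's transition system — 2 states:
  m0 = (d.(0 | 0 + a.0))\{a,b,c} has moves --d--▸ m1
  m1 = (0 | 0 + a.0)\{a,b,c} has moves stopped
Q's transition system — 2 states:
  n0 = (d.(a.0 + 0 | 0))\{a,b,c} has moves --d--▸ n1
  n1 = (a.0 + 0 | 0)\{a,b,c} has moves stopped
Bisimilarity quotient blocks:
  B0 = {m0, n0}
  B1 = {m1, n1}
m0 ∈ B0, n0 ∈ B0 → same block
Bisimilar ⇒ trace-equivalent.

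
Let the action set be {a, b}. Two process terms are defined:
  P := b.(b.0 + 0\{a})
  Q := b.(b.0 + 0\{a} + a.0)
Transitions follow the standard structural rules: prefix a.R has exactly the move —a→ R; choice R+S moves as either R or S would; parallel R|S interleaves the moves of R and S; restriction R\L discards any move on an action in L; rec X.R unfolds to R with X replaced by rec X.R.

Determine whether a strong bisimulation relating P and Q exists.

LTS(P): 3 reachable states
  s0 = b.(b.0 + 0\{a}) has moves --b--▸ s1
  s1 = b.0 + 0\{a} has moves --b--▸ s2
  s2 = 0 has moves deadlocked
LTS(Q): 3 reachable states
  t0 = b.(b.0 + 0\{a} + a.0) has moves --b--▸ t1
  t1 = b.0 + 0\{a} + a.0 has moves --a--▸ t2, --b--▸ t2
  t2 = 0 has moves deadlocked
Coarsest stable partition (strong bisimilarity classes):
  B0 = {s0}
  B1 = {s1}
  B2 = {s2, t2}
  B3 = {t0}
  B4 = {t1}
s0 ∈ B0, t0 ∈ B3 → different blocks

not bisimilar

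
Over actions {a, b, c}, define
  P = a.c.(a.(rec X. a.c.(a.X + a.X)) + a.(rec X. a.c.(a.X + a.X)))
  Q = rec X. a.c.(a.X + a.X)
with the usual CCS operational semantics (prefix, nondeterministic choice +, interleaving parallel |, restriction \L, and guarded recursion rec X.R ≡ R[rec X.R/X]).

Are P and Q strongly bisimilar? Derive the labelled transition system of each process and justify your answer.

YES

LTS(P): 4 reachable states
  p0 = a.c.(a.(rec X. a.c.(a.X + a.X)) + a.(rec X. a.c.(a.X + a.X))) → ··a··> p1
  p1 = c.(a.(rec X. a.c.(a.X + a.X)) + a.(rec X. a.c.(a.X + a.X))) → ··c··> p2
  p2 = a.(rec X. a.c.(a.X + a.X)) + a.(rec X. a.c.(a.X + a.X)) → ··a··> p3
  p3 = rec X. a.c.(a.X + a.X) → ··a··> p1
LTS(Q): 3 reachable states
  q0 = rec X. a.c.(a.X + a.X) → ··a··> q1
  q1 = c.(a.(rec X. a.c.(a.X + a.X)) + a.(rec X. a.c.(a.X + a.X))) → ··c··> q2
  q2 = a.(rec X. a.c.(a.X + a.X)) + a.(rec X. a.c.(a.X + a.X)) → ··a··> q0
Coarsest stable partition (strong bisimilarity classes):
  B0 = {p0, p3, q0}
  B1 = {p1, q1}
  B2 = {p2, q2}
p0 ∈ B0, q0 ∈ B0 → same block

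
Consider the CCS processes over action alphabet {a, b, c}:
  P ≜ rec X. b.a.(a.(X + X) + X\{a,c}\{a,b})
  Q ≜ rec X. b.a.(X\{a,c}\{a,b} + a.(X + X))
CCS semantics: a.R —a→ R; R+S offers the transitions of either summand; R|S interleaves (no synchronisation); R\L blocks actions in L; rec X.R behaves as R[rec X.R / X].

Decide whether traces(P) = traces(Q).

Reachable graph of P (4 states):
  m0 = rec X. b.a.(a.(X + X) + X\{a,c}\{a,b}) | -b-> m1
  m1 = a.(a.((rec X. b.a.(a.(X + X) + X\{a,c}\{a,b})) + (rec X. b.a.(a.(X + X) + X\{a,c}\{a,b}))) + (rec X. b.a.(a.(X + X) + X\{a,c}\{a,b}))\{a,c}\{a,b}) | -a-> m2
  m2 = a.((rec X. b.a.(a.(X + X) + X\{a,c}\{a,b})) + (rec X. b.a.(a.(X + X) + X\{a,c}\{a,b}))) + (rec X. b.a.(a.(X + X) + X\{a,c}\{a,b}))\{a,c}\{a,b} | -a-> m3
  m3 = (rec X. b.a.(a.(X + X) + X\{a,c}\{a,b})) + (rec X. b.a.(a.(X + X) + X\{a,c}\{a,b})) | -b-> m1
Reachable graph of Q (4 states):
  n0 = rec X. b.a.(X\{a,c}\{a,b} + a.(X + X)) | -b-> n1
  n1 = a.((rec X. b.a.(X\{a,c}\{a,b} + a.(X + X)))\{a,c}\{a,b} + a.((rec X. b.a.(X\{a,c}\{a,b} + a.(X + X))) + (rec X. b.a.(X\{a,c}\{a,b} + a.(X + X))))) | -a-> n2
  n2 = (rec X. b.a.(X\{a,c}\{a,b} + a.(X + X)))\{a,c}\{a,b} + a.((rec X. b.a.(X\{a,c}\{a,b} + a.(X + X))) + (rec X. b.a.(X\{a,c}\{a,b} + a.(X + X)))) | -a-> n3
  n3 = (rec X. b.a.(X\{a,c}\{a,b} + a.(X + X))) + (rec X. b.a.(X\{a,c}\{a,b} + a.(X + X))) | -b-> n1
Bisimilarity quotient blocks:
  B0 = {m0, m3, n0, n3}
  B1 = {m1, n1}
  B2 = {m2, n2}
m0 ∈ B0, n0 ∈ B0 → same block
Bisimilar ⇒ trace-equivalent.

trace-equivalent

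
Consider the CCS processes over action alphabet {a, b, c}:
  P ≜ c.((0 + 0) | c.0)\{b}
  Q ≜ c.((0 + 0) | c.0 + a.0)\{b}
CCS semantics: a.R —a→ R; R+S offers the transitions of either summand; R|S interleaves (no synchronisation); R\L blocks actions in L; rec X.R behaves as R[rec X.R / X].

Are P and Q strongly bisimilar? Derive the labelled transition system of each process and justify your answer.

P's transition system — 3 states:
  p0 = c.((0 + 0) | c.0)\{b} :: --c--▸ p1
  p1 = ((0 + 0) | c.0)\{b} :: --c--▸ p2
  p2 = ((0 + 0) | 0)\{b} :: ·
Q's transition system — 4 states:
  q0 = c.((0 + 0) | c.0 + a.0)\{b} :: --c--▸ q1
  q1 = ((0 + 0) | c.0 + a.0)\{b} :: --a--▸ q2, --c--▸ q3
  q2 = 0\{b} :: ·
  q3 = ((0 + 0) | 0)\{b} :: ·
Coarsest stable partition (strong bisimilarity classes):
  B0 = {p0}
  B1 = {p1}
  B2 = {p2, q2, q3}
  B3 = {q0}
  B4 = {q1}
p0 ∈ B0, q0 ∈ B3 → different blocks

NO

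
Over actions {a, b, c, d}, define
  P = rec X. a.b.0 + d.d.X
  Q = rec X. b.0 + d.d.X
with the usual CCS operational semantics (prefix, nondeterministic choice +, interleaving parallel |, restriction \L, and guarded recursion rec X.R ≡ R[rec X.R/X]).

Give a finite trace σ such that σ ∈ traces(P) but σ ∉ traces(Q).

a

LTS(P): 4 reachable states
  u0 = rec X. a.b.0 + d.d.X → ··a··> u1, ··d··> u2
  u1 = b.0 → ··b··> u3
  u2 = d.(rec X. a.b.0 + d.d.X) → ··d··> u0
  u3 = 0 → deadlocked
LTS(Q): 3 reachable states
  v0 = rec X. b.0 + d.d.X → ··b··> v1, ··d··> v2
  v1 = 0 → deadlocked
  v2 = d.(rec X. b.0 + d.d.X) → ··d··> v0
Run σ = ⟨a⟩ on P: start {u0}
  step 1 (a): {u1}
  P completes σ.
Run σ = ⟨a⟩ on Q: start {v0}
  step 1 (a): ∅  — Q cannot continue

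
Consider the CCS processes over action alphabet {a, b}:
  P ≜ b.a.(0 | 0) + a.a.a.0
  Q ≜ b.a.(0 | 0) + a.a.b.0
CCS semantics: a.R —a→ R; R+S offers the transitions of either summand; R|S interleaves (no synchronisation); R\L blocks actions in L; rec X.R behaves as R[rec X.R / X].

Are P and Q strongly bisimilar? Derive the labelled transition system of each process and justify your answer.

not bisimilar

LTS(P): 6 reachable states
  u0 = b.a.(0 | 0) + a.a.a.0 ⊢ --a--▸ u1, --b--▸ u2
  u1 = a.a.0 ⊢ --a--▸ u3
  u2 = a.(0 | 0) ⊢ --a--▸ u4
  u3 = a.0 ⊢ --a--▸ u5
  u4 = 0 | 0 ⊢ ∅
  u5 = 0 ⊢ ∅
LTS(Q): 6 reachable states
  v0 = b.a.(0 | 0) + a.a.b.0 ⊢ --a--▸ v1, --b--▸ v2
  v1 = a.b.0 ⊢ --a--▸ v3
  v2 = a.(0 | 0) ⊢ --a--▸ v4
  v3 = b.0 ⊢ --b--▸ v5
  v4 = 0 | 0 ⊢ ∅
  v5 = 0 ⊢ ∅
Coarsest stable partition (strong bisimilarity classes):
  B0 = {u0}
  B1 = {u1}
  B2 = {u2, u3, v2}
  B3 = {u4, u5, v4, v5}
  B4 = {v0}
  B5 = {v1}
  B6 = {v3}
u0 ∈ B0, v0 ∈ B4 → different blocks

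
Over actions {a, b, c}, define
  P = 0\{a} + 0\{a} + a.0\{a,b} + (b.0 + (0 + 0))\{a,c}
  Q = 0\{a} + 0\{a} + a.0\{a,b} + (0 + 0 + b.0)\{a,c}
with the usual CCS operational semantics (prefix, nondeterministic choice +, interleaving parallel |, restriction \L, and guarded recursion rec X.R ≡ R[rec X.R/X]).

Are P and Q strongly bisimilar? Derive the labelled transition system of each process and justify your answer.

LTS(P): 3 reachable states
  s0 = 0\{a} + 0\{a} + a.0\{a,b} + (b.0 + (0 + 0))\{a,c} → -a-> s1, -b-> s2
  s1 = 0\{a,b} → deadlocked
  s2 = 0\{a,c} → deadlocked
LTS(Q): 3 reachable states
  t0 = 0\{a} + 0\{a} + a.0\{a,b} + (0 + 0 + b.0)\{a,c} → -a-> t1, -b-> t2
  t1 = 0\{a,b} → deadlocked
  t2 = 0\{a,c} → deadlocked
Partition-refinement fixed point:
  B0 = {s0, t0}
  B1 = {s1, s2, t1, t2}
s0 ∈ B0, t0 ∈ B0 → same block

bisimilar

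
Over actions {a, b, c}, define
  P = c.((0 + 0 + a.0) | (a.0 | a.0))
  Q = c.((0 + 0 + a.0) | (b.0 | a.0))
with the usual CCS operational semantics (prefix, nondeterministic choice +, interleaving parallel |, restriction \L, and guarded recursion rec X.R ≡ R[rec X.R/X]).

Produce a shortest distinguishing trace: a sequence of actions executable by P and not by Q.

caaa

LTS(P): 9 reachable states
  u0 = c.((0 + 0 + a.0) | (a.0 | a.0)) → ··c··> u1
  u1 = (0 + 0 + a.0) | (a.0 | a.0) → ··a··> u2, ··a··> u3, ··a··> u4
  u2 = (0 + 0 + a.0) | (0 | a.0) → ··a··> u5, ··a··> u6
  u3 = (0 + 0 + a.0) | (a.0 | 0) → ··a··> u5, ··a··> u7
  u4 = 0 | (a.0 | a.0) → ··a··> u6, ··a··> u7
  u5 = (0 + 0 + a.0) | (0 | 0) → ··a··> u8
  u6 = 0 | (0 | a.0) → ··a··> u8
  u7 = 0 | (a.0 | 0) → ··a··> u8
  u8 = 0 | (0 | 0) → stopped
LTS(Q): 9 reachable states
  v0 = c.((0 + 0 + a.0) | (b.0 | a.0)) → ··c··> v1
  v1 = (0 + 0 + a.0) | (b.0 | a.0) → ··a··> v2, ··a··> v3, ··b··> v4
  v2 = (0 + 0 + a.0) | (b.0 | 0) → ··a··> v5, ··b··> v6
  v3 = 0 | (b.0 | a.0) → ··a··> v5, ··b··> v7
  v4 = (0 + 0 + a.0) | (0 | a.0) → ··a··> v6, ··a··> v7
  v5 = 0 | (b.0 | 0) → ··b··> v8
  v6 = (0 + 0 + a.0) | (0 | 0) → ··a··> v8
  v7 = 0 | (0 | a.0) → ··a··> v8
  v8 = 0 | (0 | 0) → stopped
Trace ⟨caaa⟩ through P, begin at {u0}:
  step 1 (c): {u1}
  step 2 (a): {u2, u3, u4}
  step 3 (a): {u5, u6, u7}
  step 4 (a): {u8}
  — P admits the full trace.
Trace ⟨caaa⟩ through Q, begin at {v0}:
  step 1 (c): {v1}
  step 2 (a): {v2, v3}
  step 3 (a): {v5}
  step 4 (a): no successor for Q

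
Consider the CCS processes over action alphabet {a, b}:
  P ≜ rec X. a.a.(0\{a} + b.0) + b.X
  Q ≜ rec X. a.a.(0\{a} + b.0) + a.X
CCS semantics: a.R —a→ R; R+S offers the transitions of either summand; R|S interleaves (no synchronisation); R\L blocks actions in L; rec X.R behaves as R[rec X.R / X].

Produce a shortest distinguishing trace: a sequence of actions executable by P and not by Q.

LTS(P): 4 reachable states
  m0 = rec X. a.a.(0\{a} + b.0) + b.X has moves ··a··> m1, ··b··> m0
  m1 = a.(0\{a} + b.0) has moves ··a··> m2
  m2 = 0\{a} + b.0 has moves ··b··> m3
  m3 = 0 has moves ∅
LTS(Q): 4 reachable states
  n0 = rec X. a.a.(0\{a} + b.0) + a.X has moves ··a··> n0, ··a··> n1
  n1 = a.(0\{a} + b.0) has moves ··a··> n2
  n2 = 0\{a} + b.0 has moves ··b··> n3
  n3 = 0 has moves ∅
Executing b from P (initial set {m0}):
  [1] b ⇒ {m0}
  P completes σ.
Executing b from Q (initial set {n0}):
  [1] b ⇒ ∅ (Q stuck)

b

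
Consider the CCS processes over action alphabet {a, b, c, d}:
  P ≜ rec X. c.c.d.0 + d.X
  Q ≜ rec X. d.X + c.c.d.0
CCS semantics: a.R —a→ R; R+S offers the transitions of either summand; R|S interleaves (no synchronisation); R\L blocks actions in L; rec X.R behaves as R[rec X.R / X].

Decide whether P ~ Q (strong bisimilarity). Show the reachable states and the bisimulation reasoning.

P ~ Q

P's transition system — 4 states:
  m0 = rec X. c.c.d.0 + d.X → -c-> m1, -d-> m0
  m1 = c.d.0 → -c-> m2
  m2 = d.0 → -d-> m3
  m3 = 0 → (no moves)
Q's transition system — 4 states:
  n0 = rec X. d.X + c.c.d.0 → -c-> n1, -d-> n0
  n1 = c.d.0 → -c-> n2
  n2 = d.0 → -d-> n3
  n3 = 0 → (no moves)
Partition-refinement fixed point:
  B0 = {m0, n0}
  B1 = {m1, n1}
  B2 = {m2, n2}
  B3 = {m3, n3}
m0 ∈ B0, n0 ∈ B0 → same block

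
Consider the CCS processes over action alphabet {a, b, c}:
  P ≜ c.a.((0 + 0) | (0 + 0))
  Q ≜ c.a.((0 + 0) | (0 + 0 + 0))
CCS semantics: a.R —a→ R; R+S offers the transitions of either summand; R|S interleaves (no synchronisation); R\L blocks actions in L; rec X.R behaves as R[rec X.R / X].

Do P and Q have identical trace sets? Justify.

P's transition system — 3 states:
  s0 = c.a.((0 + 0) | (0 + 0)) | =c=> s1
  s1 = a.((0 + 0) | (0 + 0)) | =a=> s2
  s2 = (0 + 0) | (0 + 0) | stopped
Q's transition system — 3 states:
  t0 = c.a.((0 + 0) | (0 + 0 + 0)) | =c=> t1
  t1 = a.((0 + 0) | (0 + 0 + 0)) | =a=> t2
  t2 = (0 + 0) | (0 + 0 + 0) | stopped
Bisimilarity quotient blocks:
  B0 = {s0, t0}
  B1 = {s1, t1}
  B2 = {s2, t2}
s0 ∈ B0, t0 ∈ B0 → same block
Bisimilar ⇒ trace-equivalent.

trace-equivalent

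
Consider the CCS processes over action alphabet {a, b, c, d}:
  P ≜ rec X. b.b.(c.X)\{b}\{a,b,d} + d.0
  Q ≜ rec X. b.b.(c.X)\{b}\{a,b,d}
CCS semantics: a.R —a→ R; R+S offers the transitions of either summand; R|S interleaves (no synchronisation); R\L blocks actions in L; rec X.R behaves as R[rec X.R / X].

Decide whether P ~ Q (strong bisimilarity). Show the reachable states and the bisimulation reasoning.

Reachable graph of P (5 states):
  m0 = rec X. b.b.(c.X)\{b}\{a,b,d} + d.0 | ··b··> m1, ··d··> m2
  m1 = b.(c.(rec X. b.b.(c.X)\{b}\{a,b,d} + d.0))\{b}\{a,b,d} | ··b··> m3
  m2 = 0 | ∅
  m3 = (c.(rec X. b.b.(c.X)\{b}\{a,b,d} + d.0))\{b}\{a,b,d} | ··c··> m4
  m4 = (rec X. b.b.(c.X)\{b}\{a,b,d} + d.0)\{b}\{a,b,d} | ∅
Reachable graph of Q (4 states):
  n0 = rec X. b.b.(c.X)\{b}\{a,b,d} | ··b··> n1
  n1 = b.(c.(rec X. b.b.(c.X)\{b}\{a,b,d}))\{b}\{a,b,d} | ··b··> n2
  n2 = (c.(rec X. b.b.(c.X)\{b}\{a,b,d}))\{b}\{a,b,d} | ··c··> n3
  n3 = (rec X. b.b.(c.X)\{b}\{a,b,d})\{b}\{a,b,d} | ∅
Coarsest stable partition (strong bisimilarity classes):
  B0 = {m0}
  B1 = {m2, m4, n3}
  B2 = {m1, n1}
  B3 = {m3, n2}
  B4 = {n0}
m0 ∈ B0, n0 ∈ B4 → different blocks

NO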